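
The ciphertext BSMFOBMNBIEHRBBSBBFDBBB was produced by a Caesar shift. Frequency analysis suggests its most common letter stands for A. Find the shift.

The most frequent ciphertext letter is B (appears 10 times).
B is position 1; A is position 0.
Shift = 1.

1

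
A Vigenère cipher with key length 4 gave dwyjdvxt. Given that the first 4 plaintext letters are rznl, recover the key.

Subtract each crib letter from the matching ciphertext letter (mod 26):
d(3)−r(17)=-14≡12 → m
w(22)−z(25)=-3≡23 → x
y(24)−n(13)=11 → l
j(9)−l(11)=-2≡24 → y

mxly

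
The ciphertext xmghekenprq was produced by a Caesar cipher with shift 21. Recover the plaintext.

x(23): 23−21=2 → c
m(12): 12−21=-9≡17 → r
g(6): 6−21=-15≡11 → l
h(7): 7−21=-14≡12 → m
e(4): 4−21=-17≡9 → j
k(10): 10−21=-11≡15 → p
e(4): 4−21=-17≡9 → j
n(13): 13−21=-8≡18 → s
p(15): 15−21=-6≡20 → u
r(17): 17−21=-4≡22 → w
q(16): 16−21=-5≡21 → v

crlmjpjsuwv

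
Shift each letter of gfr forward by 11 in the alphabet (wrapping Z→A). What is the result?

rqc

g(6): 6+11=17 → r
f(5): 5+11=16 → q
r(17): 17+11=28≡2 → c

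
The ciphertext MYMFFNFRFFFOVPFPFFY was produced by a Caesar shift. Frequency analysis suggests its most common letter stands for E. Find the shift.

1

The most frequent ciphertext letter is F (appears 9 times).
F is position 5; E is position 4.
Shift = 1.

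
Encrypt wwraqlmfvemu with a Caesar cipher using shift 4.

aaveupqjziqy

w(22): 22+4=26≡0 → a
w(22): 22+4=26≡0 → a
r(17): 17+4=21 → v
a(0): 0+4=4 → e
q(16): 16+4=20 → u
l(11): 11+4=15 → p
m(12): 12+4=16 → q
f(5): 5+4=9 → j
v(21): 21+4=25 → z
e(4): 4+4=8 → i
m(12): 12+4=16 → q
u(20): 20+4=24 → y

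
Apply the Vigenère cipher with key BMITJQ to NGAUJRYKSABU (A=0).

Repeat the key across the message: BMITJQBMITJQ
N(13)+B(1): 14 → O
G(6)+M(12): 18 → S
A(0)+I(8): 8 → I
U(20)+T(19): 39≡13 → N
J(9)+J(9): 18 → S
R(17)+Q(16): 33≡7 → H
Y(24)+B(1): 25 → Z
K(10)+M(12): 22 → W
S(18)+I(8): 26≡0 → A
A(0)+T(19): 19 → T
B(1)+J(9): 10 → K
U(20)+Q(16): 36≡10 → K

OSINSHZWATKK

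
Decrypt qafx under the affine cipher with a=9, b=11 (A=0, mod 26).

ptik

The inverse of 9 mod 26 is 3, since 9·3=27≡1. Apply D(y)=3·(y−11) mod 26:
q(16): 3·(16−11)=15 → p
a(0): 3·(0−11)=-33≡19 → t
f(5): 3·(5−11)=-18≡8 → i
x(23): 3·(23−11)=36≡10 → k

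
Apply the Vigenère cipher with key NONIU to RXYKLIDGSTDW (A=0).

ELLSFVRTANQK

Repeat the key across the message: NONIUNONIUNO
R(17)+N(13): 30≡4 → E
X(23)+O(14): 37≡11 → L
Y(24)+N(13): 37≡11 → L
K(10)+I(8): 18 → S
L(11)+U(20): 31≡5 → F
I(8)+N(13): 21 → V
D(3)+O(14): 17 → R
G(6)+N(13): 19 → T
S(18)+I(8): 26≡0 → A
T(19)+U(20): 39≡13 → N
D(3)+N(13): 16 → Q
W(22)+O(14): 36≡10 → K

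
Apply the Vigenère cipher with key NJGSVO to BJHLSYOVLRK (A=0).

OSNDNMBERJF

Repeat the key across the message: NJGSVONJGSV
B(1)+N(13): 14 → O
J(9)+J(9): 18 → S
H(7)+G(6): 13 → N
L(11)+S(18): 29≡3 → D
S(18)+V(21): 39≡13 → N
Y(24)+O(14): 38≡12 → M
O(14)+N(13): 27≡1 → B
V(21)+J(9): 30≡4 → E
L(11)+G(6): 17 → R
R(17)+S(18): 35≡9 → J
K(10)+V(21): 31≡5 → F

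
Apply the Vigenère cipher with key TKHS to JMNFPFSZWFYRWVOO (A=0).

CWUXIPZRPPFJPFVG

Repeat the key across the message: TKHSTKHSTKHSTKHS
J(9)+T(19): 28≡2 → C
M(12)+K(10): 22 → W
N(13)+H(7): 20 → U
F(5)+S(18): 23 → X
P(15)+T(19): 34≡8 → I
F(5)+K(10): 15 → P
S(18)+H(7): 25 → Z
Z(25)+S(18): 43≡17 → R
W(22)+T(19): 41≡15 → P
F(5)+K(10): 15 → P
Y(24)+H(7): 31≡5 → F
R(17)+S(18): 35≡9 → J
W(22)+T(19): 41≡15 → P
V(21)+K(10): 31≡5 → F
O(14)+H(7): 21 → V
O(14)+S(18): 32≡6 → G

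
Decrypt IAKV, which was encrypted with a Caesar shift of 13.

VNXI

I(8): 8−13=-5≡21 → V
A(0): 0−13=-13≡13 → N
K(10): 10−13=-3≡23 → X
V(21): 21−13=8 → I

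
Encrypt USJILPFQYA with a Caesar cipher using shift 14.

U(20): 20+14=34≡8 → I
S(18): 18+14=32≡6 → G
J(9): 9+14=23 → X
I(8): 8+14=22 → W
L(11): 11+14=25 → Z
P(15): 15+14=29≡3 → D
F(5): 5+14=19 → T
Q(16): 16+14=30≡4 → E
Y(24): 24+14=38≡12 → M
A(0): 0+14=14 → O

IGXWZDTEMO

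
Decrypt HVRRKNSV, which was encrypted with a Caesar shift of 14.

H(7): 7−14=-7≡19 → T
V(21): 21−14=7 → H
R(17): 17−14=3 → D
R(17): 17−14=3 → D
K(10): 10−14=-4≡22 → W
N(13): 13−14=-1≡25 → Z
S(18): 18−14=4 → E
V(21): 21−14=7 → H

THDDWZEH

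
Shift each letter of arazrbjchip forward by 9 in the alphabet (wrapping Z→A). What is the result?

jajiakslqry

a(0): 0+9=9 → j
r(17): 17+9=26≡0 → a
a(0): 0+9=9 → j
z(25): 25+9=34≡8 → i
r(17): 17+9=26≡0 → a
b(1): 1+9=10 → k
j(9): 9+9=18 → s
c(2): 2+9=11 → l
h(7): 7+9=16 → q
i(8): 8+9=17 → r
p(15): 15+9=24 → y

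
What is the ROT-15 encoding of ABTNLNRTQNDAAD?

A(0): 0+15=15 → P
B(1): 1+15=16 → Q
T(19): 19+15=34≡8 → I
N(13): 13+15=28≡2 → C
L(11): 11+15=26≡0 → A
N(13): 13+15=28≡2 → C
R(17): 17+15=32≡6 → G
T(19): 19+15=34≡8 → I
Q(16): 16+15=31≡5 → F
N(13): 13+15=28≡2 → C
D(3): 3+15=18 → S
A(0): 0+15=15 → P
A(0): 0+15=15 → P
D(3): 3+15=18 → S

PQICACGIFCSPPS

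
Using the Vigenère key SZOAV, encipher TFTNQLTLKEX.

Repeat the key across the message: SZOAVSZOAVS
T(19)+S(18): 37≡11 → L
F(5)+Z(25): 30≡4 → E
T(19)+O(14): 33≡7 → H
N(13)+A(0): 13 → N
Q(16)+V(21): 37≡11 → L
L(11)+S(18): 29≡3 → D
T(19)+Z(25): 44≡18 → S
L(11)+O(14): 25 → Z
K(10)+A(0): 10 → K
E(4)+V(21): 25 → Z
X(23)+S(18): 41≡15 → P

LEHNLDSZKZP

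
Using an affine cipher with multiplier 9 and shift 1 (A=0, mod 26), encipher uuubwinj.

zzzkrvoe

u(20): 9·20+1=181≡25 → z
u(20): 9·20+1=181≡25 → z
u(20): 9·20+1=181≡25 → z
b(1): 9·1+1=10 → k
w(22): 9·22+1=199≡17 → r
i(8): 9·8+1=73≡21 → v
n(13): 9·13+1=118≡14 → o
j(9): 9·9+1=82≡4 → e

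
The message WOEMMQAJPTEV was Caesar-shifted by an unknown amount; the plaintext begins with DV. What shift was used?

From the crib: W(22)−D(3)=19, so the shift is 19.

19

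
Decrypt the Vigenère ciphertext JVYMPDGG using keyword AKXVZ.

Repeat the key across the ciphertext: AKXVZAKX
J(9)−A(0): 9 → J
V(21)−K(10): 11 → L
Y(24)−X(23): 1 → B
M(12)−V(21): -9≡17 → R
P(15)−Z(25): -10≡16 → Q
D(3)−A(0): 3 → D
G(6)−K(10): -4≡22 → W
G(6)−X(23): -17≡9 → J

JLBRQDWJ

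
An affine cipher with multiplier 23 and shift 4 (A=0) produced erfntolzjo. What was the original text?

The inverse of 23 mod 26 is 17, since 23·17=391≡1. Apply D(y)=17·(y−4) mod 26:
e(4): 17·(4−4)=0 → a
r(17): 17·(17−4)=221≡13 → n
f(5): 17·(5−4)=17 → r
n(13): 17·(13−4)=153≡23 → x
t(19): 17·(19−4)=255≡21 → v
o(14): 17·(14−4)=170≡14 → o
l(11): 17·(11−4)=119≡15 → p
z(25): 17·(25−4)=357≡19 → t
j(9): 17·(9−4)=85≡7 → h
o(14): 17·(14−4)=170≡14 → o

anrxvoptho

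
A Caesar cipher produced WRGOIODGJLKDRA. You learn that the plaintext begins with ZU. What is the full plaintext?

From the crib: W(22)−Z(25)=-3≡23, so the shift is 23.
Subtract 23 from each ciphertext letter:
W(22): 22−23=-1≡25 → Z
R(17): 17−23=-6≡20 → U
G(6): 6−23=-17≡9 → J
O(14): 14−23=-9≡17 → R
I(8): 8−23=-15≡11 → L
O(14): 14−23=-9≡17 → R
D(3): 3−23=-20≡6 → G
G(6): 6−23=-17≡9 → J
J(9): 9−23=-14≡12 → M
L(11): 11−23=-12≡14 → O
K(10): 10−23=-13≡13 → N
D(3): 3−23=-20≡6 → G
R(17): 17−23=-6≡20 → U
A(0): 0−23=-23≡3 → D

ZUJRLRGJMONGUD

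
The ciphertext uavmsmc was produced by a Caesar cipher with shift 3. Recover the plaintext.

u(20): 20−3=17 → r
a(0): 0−3=-3≡23 → x
v(21): 21−3=18 → s
m(12): 12−3=9 → j
s(18): 18−3=15 → p
m(12): 12−3=9 → j
c(2): 2−3=-1≡25 → z

rxsjpjz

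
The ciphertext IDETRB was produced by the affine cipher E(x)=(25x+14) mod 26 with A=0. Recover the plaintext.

The inverse of 25 mod 26 is 25, since 25·25=625≡1. Apply D(y)=25·(y−14) mod 26:
I(8): 25·(8−14)=-150≡6 → G
D(3): 25·(3−14)=-275≡11 → L
E(4): 25·(4−14)=-250≡10 → K
T(19): 25·(19−14)=125≡21 → V
R(17): 25·(17−14)=75≡23 → X
B(1): 25·(1−14)=-325≡13 → N

GLKVXN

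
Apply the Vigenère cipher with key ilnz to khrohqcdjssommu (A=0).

ssenpbpcrdfnuxh

Repeat the key across the message: ilnzilnzilnziln
k(10)+i(8): 18 → s
h(7)+l(11): 18 → s
r(17)+n(13): 30≡4 → e
o(14)+z(25): 39≡13 → n
h(7)+i(8): 15 → p
q(16)+l(11): 27≡1 → b
c(2)+n(13): 15 → p
d(3)+z(25): 28≡2 → c
j(9)+i(8): 17 → r
s(18)+l(11): 29≡3 → d
s(18)+n(13): 31≡5 → f
o(14)+z(25): 39≡13 → n
m(12)+i(8): 20 → u
m(12)+l(11): 23 → x
u(20)+n(13): 33≡7 → h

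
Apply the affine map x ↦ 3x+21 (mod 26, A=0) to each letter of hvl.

h(7): 3·7+21=42≡16 → q
v(21): 3·21+21=84≡6 → g
l(11): 3·11+21=54≡2 → c

qgc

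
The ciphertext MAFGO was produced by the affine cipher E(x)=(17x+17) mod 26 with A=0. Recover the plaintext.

PZKHJ

The inverse of 17 mod 26 is 23, since 17·23=391≡1. Apply D(y)=23·(y−17) mod 26:
M(12): 23·(12−17)=-115≡15 → P
A(0): 23·(0−17)=-391≡25 → Z
F(5): 23·(5−17)=-276≡10 → K
G(6): 23·(6−17)=-253≡7 → H
O(14): 23·(14−17)=-69≡9 → J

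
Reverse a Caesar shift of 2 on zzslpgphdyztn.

xxqjnenfbwxrl

z(25): 25−2=23 → x
z(25): 25−2=23 → x
s(18): 18−2=16 → q
l(11): 11−2=9 → j
p(15): 15−2=13 → n
g(6): 6−2=4 → e
p(15): 15−2=13 → n
h(7): 7−2=5 → f
d(3): 3−2=1 → b
y(24): 24−2=22 → w
z(25): 25−2=23 → x
t(19): 19−2=17 → r
n(13): 13−2=11 → l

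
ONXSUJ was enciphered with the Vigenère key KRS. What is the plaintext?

Repeat the key across the ciphertext: KRSKRS
O(14)−K(10): 4 → E
N(13)−R(17): -4≡22 → W
X(23)−S(18): 5 → F
S(18)−K(10): 8 → I
U(20)−R(17): 3 → D
J(9)−S(18): -9≡17 → R

EWFIDR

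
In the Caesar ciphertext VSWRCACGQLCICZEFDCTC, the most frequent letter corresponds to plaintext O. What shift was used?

The most frequent ciphertext letter is C (appears 6 times).
C is position 2; O is position 14.
Shift = -12≡14.

14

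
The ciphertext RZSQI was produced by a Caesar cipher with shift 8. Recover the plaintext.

R(17): 17−8=9 → J
Z(25): 25−8=17 → R
S(18): 18−8=10 → K
Q(16): 16−8=8 → I
I(8): 8−8=0 → A

JRKIA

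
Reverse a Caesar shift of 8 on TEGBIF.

T(19): 19−8=11 → L
E(4): 4−8=-4≡22 → W
G(6): 6−8=-2≡24 → Y
B(1): 1−8=-7≡19 → T
I(8): 8−8=0 → A
F(5): 5−8=-3≡23 → X

LWYTAX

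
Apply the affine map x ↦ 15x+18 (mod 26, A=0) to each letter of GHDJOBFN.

ETLXUHPF

G(6): 15·6+18=108≡4 → E
H(7): 15·7+18=123≡19 → T
D(3): 15·3+18=63≡11 → L
J(9): 15·9+18=153≡23 → X
O(14): 15·14+18=228≡20 → U
B(1): 15·1+18=33≡7 → H
F(5): 15·5+18=93≡15 → P
N(13): 15·13+18=213≡5 → F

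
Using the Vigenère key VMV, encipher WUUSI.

RGPNU

Repeat the key across the message: VMVVM
W(22)+V(21): 43≡17 → R
U(20)+M(12): 32≡6 → G
U(20)+V(21): 41≡15 → P
S(18)+V(21): 39≡13 → N
I(8)+M(12): 20 → U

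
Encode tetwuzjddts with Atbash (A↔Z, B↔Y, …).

t(19) → g(6)
e(4) → v(21)
t(19) → g(6)
w(22) → d(3)
u(20) → f(5)
z(25) → a(0)
j(9) → q(16)
d(3) → w(22)
d(3) → w(22)
t(19) → g(6)
s(18) → h(7)

gvgdfaqwwgh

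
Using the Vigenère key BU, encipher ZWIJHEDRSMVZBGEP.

AQJDIYELTGWTCAFJ

Repeat the key across the message: BUBUBUBUBUBUBUBU
Z(25)+B(1): 26≡0 → A
W(22)+U(20): 42≡16 → Q
I(8)+B(1): 9 → J
J(9)+U(20): 29≡3 → D
H(7)+B(1): 8 → I
E(4)+U(20): 24 → Y
D(3)+B(1): 4 → E
R(17)+U(20): 37≡11 → L
S(18)+B(1): 19 → T
M(12)+U(20): 32≡6 → G
V(21)+B(1): 22 → W
Z(25)+U(20): 45≡19 → T
B(1)+B(1): 2 → C
G(6)+U(20): 26≡0 → A
E(4)+B(1): 5 → F
P(15)+U(20): 35≡9 → J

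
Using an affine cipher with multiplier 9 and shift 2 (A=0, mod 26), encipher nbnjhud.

plpfnad

n(13): 9·13+2=119≡15 → p
b(1): 9·1+2=11 → l
n(13): 9·13+2=119≡15 → p
j(9): 9·9+2=83≡5 → f
h(7): 9·7+2=65≡13 → n
u(20): 9·20+2=182≡0 → a
d(3): 9·3+2=29≡3 → d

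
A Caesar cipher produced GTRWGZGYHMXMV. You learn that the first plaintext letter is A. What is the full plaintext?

ANLQATASBGRGP

From the crib: G(6)−A(0)=6, so the shift is 6.
Subtract 6 from each ciphertext letter:
G(6): 6−6=0 → A
T(19): 19−6=13 → N
R(17): 17−6=11 → L
W(22): 22−6=16 → Q
G(6): 6−6=0 → A
Z(25): 25−6=19 → T
G(6): 6−6=0 → A
Y(24): 24−6=18 → S
H(7): 7−6=1 → B
M(12): 12−6=6 → G
X(23): 23−6=17 → R
M(12): 12−6=6 → G
V(21): 21−6=15 → P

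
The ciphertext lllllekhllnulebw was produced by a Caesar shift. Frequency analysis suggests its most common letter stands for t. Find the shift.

18

The most frequent ciphertext letter is l (appears 8 times).
l is position 11; t is position 19.
Shift = -8≡18.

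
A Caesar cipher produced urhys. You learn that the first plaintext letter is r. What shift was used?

From the crib: u(20)−r(17)=3, so the shift is 3.

3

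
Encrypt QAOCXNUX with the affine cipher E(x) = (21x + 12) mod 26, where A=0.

Q(16): 21·16+12=348≡10 → K
A(0): 21·0+12=12 → M
O(14): 21·14+12=306≡20 → U
C(2): 21·2+12=54≡2 → C
X(23): 21·23+12=495≡1 → B
N(13): 21·13+12=285≡25 → Z
U(20): 21·20+12=432≡16 → Q
X(23): 21·23+12=495≡1 → B

KMUCBZQB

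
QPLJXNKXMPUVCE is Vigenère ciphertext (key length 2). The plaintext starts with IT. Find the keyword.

Subtract each crib letter from the matching ciphertext letter (mod 26):
Q(16)−I(8)=8 → I
P(15)−T(19)=-4≡22 → W

IW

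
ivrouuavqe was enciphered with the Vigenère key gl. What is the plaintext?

ckldojukkt

Repeat the key across the ciphertext: glglglglgl
i(8)−g(6): 2 → c
v(21)−l(11): 10 → k
r(17)−g(6): 11 → l
o(14)−l(11): 3 → d
u(20)−g(6): 14 → o
u(20)−l(11): 9 → j
a(0)−g(6): -6≡20 → u
v(21)−l(11): 10 → k
q(16)−g(6): 10 → k
e(4)−l(11): -7≡19 → t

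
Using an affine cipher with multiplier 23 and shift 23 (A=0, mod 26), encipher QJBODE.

BWUHOL

Q(16): 23·16+23=391≡1 → B
J(9): 23·9+23=230≡22 → W
B(1): 23·1+23=46≡20 → U
O(14): 23·14+23=345≡7 → H
D(3): 23·3+23=92≡14 → O
E(4): 23·4+23=115≡11 → L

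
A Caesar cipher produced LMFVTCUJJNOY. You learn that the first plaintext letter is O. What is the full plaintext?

OPIYWFXMMQRB

From the crib: L(11)−O(14)=-3≡23, so the shift is 23.
Subtract 23 from each ciphertext letter:
L(11): 11−23=-12≡14 → O
M(12): 12−23=-11≡15 → P
F(5): 5−23=-18≡8 → I
V(21): 21−23=-2≡24 → Y
T(19): 19−23=-4≡22 → W
C(2): 2−23=-21≡5 → F
U(20): 20−23=-3≡23 → X
J(9): 9−23=-14≡12 → M
J(9): 9−23=-14≡12 → M
N(13): 13−23=-10≡16 → Q
O(14): 14−23=-9≡17 → R
Y(24): 24−23=1 → B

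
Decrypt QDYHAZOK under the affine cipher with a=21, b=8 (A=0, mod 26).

The inverse of 21 mod 26 is 5, since 21·5=105≡1. Apply D(y)=5·(y−8) mod 26:
Q(16): 5·(16−8)=40≡14 → O
D(3): 5·(3−8)=-25≡1 → B
Y(24): 5·(24−8)=80≡2 → C
H(7): 5·(7−8)=-5≡21 → V
A(0): 5·(0−8)=-40≡12 → M
Z(25): 5·(25−8)=85≡7 → H
O(14): 5·(14−8)=30≡4 → E
K(10): 5·(10−8)=10 → K

OBCVMHEK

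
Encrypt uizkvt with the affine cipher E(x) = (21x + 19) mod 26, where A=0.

u(20): 21·20+19=439≡23 → x
i(8): 21·8+19=187≡5 → f
z(25): 21·25+19=544≡24 → y
k(10): 21·10+19=229≡21 → v
v(21): 21·21+19=460≡18 → s
t(19): 21·19+19=418≡2 → c

xfyvsc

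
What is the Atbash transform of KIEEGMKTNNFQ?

K(10) → P(15)
I(8) → R(17)
E(4) → V(21)
E(4) → V(21)
G(6) → T(19)
M(12) → N(13)
K(10) → P(15)
T(19) → G(6)
N(13) → M(12)
N(13) → M(12)
F(5) → U(20)
Q(16) → J(9)

PRVVTNPGMMUJ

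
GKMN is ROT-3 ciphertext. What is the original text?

G(6): 6−3=3 → D
K(10): 10−3=7 → H
M(12): 12−3=9 → J
N(13): 13−3=10 → K

DHJK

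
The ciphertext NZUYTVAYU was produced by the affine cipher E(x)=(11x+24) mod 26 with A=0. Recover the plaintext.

ZTCAJVMAC

The inverse of 11 mod 26 is 19, since 11·19=209≡1. Apply D(y)=19·(y−24) mod 26:
N(13): 19·(13−24)=-209≡25 → Z
Z(25): 19·(25−24)=19 → T
U(20): 19·(20−24)=-76≡2 → C
Y(24): 19·(24−24)=0 → A
T(19): 19·(19−24)=-95≡9 → J
V(21): 19·(21−24)=-57≡21 → V
A(0): 19·(0−24)=-456≡12 → M
Y(24): 19·(24−24)=0 → A
U(20): 19·(20−24)=-76≡2 → C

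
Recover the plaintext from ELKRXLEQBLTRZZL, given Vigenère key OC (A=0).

QJWPJJQONJFPLXX

Repeat the key across the ciphertext: OCOCOCOCOCOCOCO
E(4)−O(14): -10≡16 → Q
L(11)−C(2): 9 → J
K(10)−O(14): -4≡22 → W
R(17)−C(2): 15 → P
X(23)−O(14): 9 → J
L(11)−C(2): 9 → J
E(4)−O(14): -10≡16 → Q
Q(16)−C(2): 14 → O
B(1)−O(14): -13≡13 → N
L(11)−C(2): 9 → J
T(19)−O(14): 5 → F
R(17)−C(2): 15 → P
Z(25)−O(14): 11 → L
Z(25)−C(2): 23 → X
L(11)−O(14): -3≡23 → X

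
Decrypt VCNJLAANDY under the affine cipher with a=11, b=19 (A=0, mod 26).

MPQSEDDQIR

The inverse of 11 mod 26 is 19, since 11·19=209≡1. Apply D(y)=19·(y−19) mod 26:
V(21): 19·(21−19)=38≡12 → M
C(2): 19·(2−19)=-323≡15 → P
N(13): 19·(13−19)=-114≡16 → Q
J(9): 19·(9−19)=-190≡18 → S
L(11): 19·(11−19)=-152≡4 → E
A(0): 19·(0−19)=-361≡3 → D
A(0): 19·(0−19)=-361≡3 → D
N(13): 19·(13−19)=-114≡16 → Q
D(3): 19·(3−19)=-304≡8 → I
Y(24): 19·(24−19)=95≡17 → R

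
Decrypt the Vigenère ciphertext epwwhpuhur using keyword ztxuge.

Repeat the key across the ciphertext: ztxugeztxu
e(4)−z(25): -21≡5 → f
p(15)−t(19): -4≡22 → w
w(22)−x(23): -1≡25 → z
w(22)−u(20): 2 → c
h(7)−g(6): 1 → b
p(15)−e(4): 11 → l
u(20)−z(25): -5≡21 → v
h(7)−t(19): -12≡14 → o
u(20)−x(23): -3≡23 → x
r(17)−u(20): -3≡23 → x

fwzcblvoxx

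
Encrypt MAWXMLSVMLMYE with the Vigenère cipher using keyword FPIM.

Repeat the key across the message: FPIMFPIMFPIMF
M(12)+F(5): 17 → R
A(0)+P(15): 15 → P
W(22)+I(8): 30≡4 → E
X(23)+M(12): 35≡9 → J
M(12)+F(5): 17 → R
L(11)+P(15): 26≡0 → A
S(18)+I(8): 26≡0 → A
V(21)+M(12): 33≡7 → H
M(12)+F(5): 17 → R
L(11)+P(15): 26≡0 → A
M(12)+I(8): 20 → U
Y(24)+M(12): 36≡10 → K
E(4)+F(5): 9 → J

RPEJRAAHRAUKJ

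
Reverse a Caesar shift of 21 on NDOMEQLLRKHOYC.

SITRJVQQWPMTDH

N(13): 13−21=-8≡18 → S
D(3): 3−21=-18≡8 → I
O(14): 14−21=-7≡19 → T
M(12): 12−21=-9≡17 → R
E(4): 4−21=-17≡9 → J
Q(16): 16−21=-5≡21 → V
L(11): 11−21=-10≡16 → Q
L(11): 11−21=-10≡16 → Q
R(17): 17−21=-4≡22 → W
K(10): 10−21=-11≡15 → P
H(7): 7−21=-14≡12 → M
O(14): 14−21=-7≡19 → T
Y(24): 24−21=3 → D
C(2): 2−21=-19≡7 → H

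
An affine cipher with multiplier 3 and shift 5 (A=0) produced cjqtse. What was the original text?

The inverse of 3 mod 26 is 9, since 3·9=27≡1. Apply D(y)=9·(y−5) mod 26:
c(2): 9·(2−5)=-27≡25 → z
j(9): 9·(9−5)=36≡10 → k
q(16): 9·(16−5)=99≡21 → v
t(19): 9·(19−5)=126≡22 → w
s(18): 9·(18−5)=117≡13 → n
e(4): 9·(4−5)=-9≡17 → r

zkvwnr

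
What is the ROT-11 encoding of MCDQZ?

XNOBK

M(12): 12+11=23 → X
C(2): 2+11=13 → N
D(3): 3+11=14 → O
Q(16): 16+11=27≡1 → B
Z(25): 25+11=36≡10 → K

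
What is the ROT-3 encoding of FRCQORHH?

IUFTRUKK

F(5): 5+3=8 → I
R(17): 17+3=20 → U
C(2): 2+3=5 → F
Q(16): 16+3=19 → T
O(14): 14+3=17 → R
R(17): 17+3=20 → U
H(7): 7+3=10 → K
H(7): 7+3=10 → K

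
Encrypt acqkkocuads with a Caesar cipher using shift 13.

npdxxbphnqf

a(0): 0+13=13 → n
c(2): 2+13=15 → p
q(16): 16+13=29≡3 → d
k(10): 10+13=23 → x
k(10): 10+13=23 → x
o(14): 14+13=27≡1 → b
c(2): 2+13=15 → p
u(20): 20+13=33≡7 → h
a(0): 0+13=13 → n
d(3): 3+13=16 → q
s(18): 18+13=31≡5 → f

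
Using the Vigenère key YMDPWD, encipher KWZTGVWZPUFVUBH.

Repeat the key across the message: YMDPWDYMDPWDYMD
K(10)+Y(24): 34≡8 → I
W(22)+M(12): 34≡8 → I
Z(25)+D(3): 28≡2 → C
T(19)+P(15): 34≡8 → I
G(6)+W(22): 28≡2 → C
V(21)+D(3): 24 → Y
W(22)+Y(24): 46≡20 → U
Z(25)+M(12): 37≡11 → L
P(15)+D(3): 18 → S
U(20)+P(15): 35≡9 → J
F(5)+W(22): 27≡1 → B
V(21)+D(3): 24 → Y
U(20)+Y(24): 44≡18 → S
B(1)+M(12): 13 → N
H(7)+D(3): 10 → K

IICICYULSJBYSNK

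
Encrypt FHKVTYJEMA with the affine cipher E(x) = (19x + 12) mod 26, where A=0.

DPUVJABKGM

F(5): 19·5+12=107≡3 → D
H(7): 19·7+12=145≡15 → P
K(10): 19·10+12=202≡20 → U
V(21): 19·21+12=411≡21 → V
T(19): 19·19+12=373≡9 → J
Y(24): 19·24+12=468≡0 → A
J(9): 19·9+12=183≡1 → B
E(4): 19·4+12=88≡10 → K
M(12): 19·12+12=240≡6 → G
A(0): 19·0+12=12 → M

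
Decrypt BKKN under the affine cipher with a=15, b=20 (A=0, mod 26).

The inverse of 15 mod 26 is 7, since 15·7=105≡1. Apply D(y)=7·(y−20) mod 26:
B(1): 7·(1−20)=-133≡23 → X
K(10): 7·(10−20)=-70≡8 → I
K(10): 7·(10−20)=-70≡8 → I
N(13): 7·(13−20)=-49≡3 → D

XIID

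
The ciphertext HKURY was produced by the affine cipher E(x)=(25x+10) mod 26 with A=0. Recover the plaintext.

DAQTM

The inverse of 25 mod 26 is 25, since 25·25=625≡1. Apply D(y)=25·(y−10) mod 26:
H(7): 25·(7−10)=-75≡3 → D
K(10): 25·(10−10)=0 → A
U(20): 25·(20−10)=250≡16 → Q
R(17): 25·(17−10)=175≡19 → T
Y(24): 25·(24−10)=350≡12 → M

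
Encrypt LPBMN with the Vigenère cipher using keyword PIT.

Repeat the key across the message: PITPI
L(11)+P(15): 26≡0 → A
P(15)+I(8): 23 → X
B(1)+T(19): 20 → U
M(12)+P(15): 27≡1 → B
N(13)+I(8): 21 → V

AXUBV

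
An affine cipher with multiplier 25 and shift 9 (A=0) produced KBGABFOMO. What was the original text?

ZIDJIEVXV

The inverse of 25 mod 26 is 25, since 25·25=625≡1. Apply D(y)=25·(y−9) mod 26:
K(10): 25·(10−9)=25 → Z
B(1): 25·(1−9)=-200≡8 → I
G(6): 25·(6−9)=-75≡3 → D
A(0): 25·(0−9)=-225≡9 → J
B(1): 25·(1−9)=-200≡8 → I
F(5): 25·(5−9)=-100≡4 → E
O(14): 25·(14−9)=125≡21 → V
M(12): 25·(12−9)=75≡23 → X
O(14): 25·(14−9)=125≡21 → V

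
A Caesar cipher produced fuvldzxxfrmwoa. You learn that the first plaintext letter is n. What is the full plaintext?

ncdtlhffnzuewi

From the crib: f(5)−n(13)=-8≡18, so the shift is 18.
Subtract 18 from each ciphertext letter:
f(5): 5−18=-13≡13 → n
u(20): 20−18=2 → c
v(21): 21−18=3 → d
l(11): 11−18=-7≡19 → t
d(3): 3−18=-15≡11 → l
z(25): 25−18=7 → h
x(23): 23−18=5 → f
x(23): 23−18=5 → f
f(5): 5−18=-13≡13 → n
r(17): 17−18=-1≡25 → z
m(12): 12−18=-6≡20 → u
w(22): 22−18=4 → e
o(14): 14−18=-4≡22 → w
a(0): 0−18=-18≡8 → i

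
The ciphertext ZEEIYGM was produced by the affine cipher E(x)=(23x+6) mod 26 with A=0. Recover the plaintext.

LSSIUAY

The inverse of 23 mod 26 is 17, since 23·17=391≡1. Apply D(y)=17·(y−6) mod 26:
Z(25): 17·(25−6)=323≡11 → L
E(4): 17·(4−6)=-34≡18 → S
E(4): 17·(4−6)=-34≡18 → S
I(8): 17·(8−6)=34≡8 → I
Y(24): 17·(24−6)=306≡20 → U
G(6): 17·(6−6)=0 → A
M(12): 17·(12−6)=102≡24 → Y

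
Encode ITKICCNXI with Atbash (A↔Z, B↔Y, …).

I(8) → R(17)
T(19) → G(6)
K(10) → P(15)
I(8) → R(17)
C(2) → X(23)
C(2) → X(23)
N(13) → M(12)
X(23) → C(2)
I(8) → R(17)

RGPRXXMCR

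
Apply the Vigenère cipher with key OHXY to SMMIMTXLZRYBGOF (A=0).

GTJGAAUJNYVZUVC

Repeat the key across the message: OHXYOHXYOHXYOHX
S(18)+O(14): 32≡6 → G
M(12)+H(7): 19 → T
M(12)+X(23): 35≡9 → J
I(8)+Y(24): 32≡6 → G
M(12)+O(14): 26≡0 → A
T(19)+H(7): 26≡0 → A
X(23)+X(23): 46≡20 → U
L(11)+Y(24): 35≡9 → J
Z(25)+O(14): 39≡13 → N
R(17)+H(7): 24 → Y
Y(24)+X(23): 47≡21 → V
B(1)+Y(24): 25 → Z
G(6)+O(14): 20 → U
O(14)+H(7): 21 → V
F(5)+X(23): 28≡2 → C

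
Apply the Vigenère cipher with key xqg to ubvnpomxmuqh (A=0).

rrbkfujnsrgn

Repeat the key across the message: xqgxqgxqgxqg
u(20)+x(23): 43≡17 → r
b(1)+q(16): 17 → r
v(21)+g(6): 27≡1 → b
n(13)+x(23): 36≡10 → k
p(15)+q(16): 31≡5 → f
o(14)+g(6): 20 → u
m(12)+x(23): 35≡9 → j
x(23)+q(16): 39≡13 → n
m(12)+g(6): 18 → s
u(20)+x(23): 43≡17 → r
q(16)+q(16): 32≡6 → g
h(7)+g(6): 13 → n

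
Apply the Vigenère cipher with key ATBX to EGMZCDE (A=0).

Repeat the key across the message: ATBXATB
E(4)+A(0): 4 → E
G(6)+T(19): 25 → Z
M(12)+B(1): 13 → N
Z(25)+X(23): 48≡22 → W
C(2)+A(0): 2 → C
D(3)+T(19): 22 → W
E(4)+B(1): 5 → F

EZNWCWF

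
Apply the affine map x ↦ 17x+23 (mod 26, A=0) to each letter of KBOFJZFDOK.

LOBEUGEWBL

K(10): 17·10+23=193≡11 → L
B(1): 17·1+23=40≡14 → O
O(14): 17·14+23=261≡1 → B
F(5): 17·5+23=108≡4 → E
J(9): 17·9+23=176≡20 → U
Z(25): 17·25+23=448≡6 → G
F(5): 17·5+23=108≡4 → E
D(3): 17·3+23=74≡22 → W
O(14): 17·14+23=261≡1 → B
K(10): 17·10+23=193≡11 → L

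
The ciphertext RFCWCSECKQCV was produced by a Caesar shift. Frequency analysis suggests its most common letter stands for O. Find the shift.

The most frequent ciphertext letter is C (appears 4 times).
C is position 2; O is position 14.
Shift = -12≡14.

14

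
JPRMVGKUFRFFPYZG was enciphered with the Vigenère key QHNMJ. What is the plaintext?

TIEAMQDHTIPYCMQQ

Repeat the key across the ciphertext: QHNMJQHNMJQHNMJQ
J(9)−Q(16): -7≡19 → T
P(15)−H(7): 8 → I
R(17)−N(13): 4 → E
M(12)−M(12): 0 → A
V(21)−J(9): 12 → M
G(6)−Q(16): -10≡16 → Q
K(10)−H(7): 3 → D
U(20)−N(13): 7 → H
F(5)−M(12): -7≡19 → T
R(17)−J(9): 8 → I
F(5)−Q(16): -11≡15 → P
F(5)−H(7): -2≡24 → Y
P(15)−N(13): 2 → C
Y(24)−M(12): 12 → M
Z(25)−J(9): 16 → Q
G(6)−Q(16): -10≡16 → Q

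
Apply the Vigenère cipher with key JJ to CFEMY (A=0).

LONVH

Repeat the key across the message: JJJJJ
C(2)+J(9): 11 → L
F(5)+J(9): 14 → O
E(4)+J(9): 13 → N
M(12)+J(9): 21 → V
Y(24)+J(9): 33≡7 → H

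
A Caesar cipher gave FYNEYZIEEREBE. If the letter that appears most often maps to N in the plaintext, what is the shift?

17

The most frequent ciphertext letter is E (appears 5 times).
E is position 4; N is position 13.
Shift = -9≡17.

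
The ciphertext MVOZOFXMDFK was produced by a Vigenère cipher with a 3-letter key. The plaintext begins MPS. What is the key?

Subtract each crib letter from the matching ciphertext letter (mod 26):
M(12)−M(12)=0 → A
V(21)−P(15)=6 → G
O(14)−S(18)=-4≡22 → W

AGW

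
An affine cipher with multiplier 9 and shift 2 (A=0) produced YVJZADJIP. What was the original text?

The inverse of 9 mod 26 is 3, since 9·3=27≡1. Apply D(y)=3·(y−2) mod 26:
Y(24): 3·(24−2)=66≡14 → O
V(21): 3·(21−2)=57≡5 → F
J(9): 3·(9−2)=21 → V
Z(25): 3·(25−2)=69≡17 → R
A(0): 3·(0−2)=-6≡20 → U
D(3): 3·(3−2)=3 → D
J(9): 3·(9−2)=21 → V
I(8): 3·(8−2)=18 → S
P(15): 3·(15−2)=39≡13 → N

OFVRUDVSN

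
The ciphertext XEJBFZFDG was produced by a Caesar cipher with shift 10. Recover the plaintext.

NUZRVPVTW

X(23): 23−10=13 → N
E(4): 4−10=-6≡20 → U
J(9): 9−10=-1≡25 → Z
B(1): 1−10=-9≡17 → R
F(5): 5−10=-5≡21 → V
Z(25): 25−10=15 → P
F(5): 5−10=-5≡21 → V
D(3): 3−10=-7≡19 → T
G(6): 6−10=-4≡22 → W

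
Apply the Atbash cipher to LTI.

L(11) → O(14)
T(19) → G(6)
I(8) → R(17)

OGR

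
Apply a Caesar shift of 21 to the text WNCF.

RIXA

W(22): 22+21=43≡17 → R
N(13): 13+21=34≡8 → I
C(2): 2+21=23 → X
F(5): 5+21=26≡0 → A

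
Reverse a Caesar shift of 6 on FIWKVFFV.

ZCQEPZZP

F(5): 5−6=-1≡25 → Z
I(8): 8−6=2 → C
W(22): 22−6=16 → Q
K(10): 10−6=4 → E
V(21): 21−6=15 → P
F(5): 5−6=-1≡25 → Z
F(5): 5−6=-1≡25 → Z
V(21): 21−6=15 → P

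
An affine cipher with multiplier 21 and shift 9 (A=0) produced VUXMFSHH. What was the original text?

The inverse of 21 mod 26 is 5, since 21·5=105≡1. Apply D(y)=5·(y−9) mod 26:
V(21): 5·(21−9)=60≡8 → I
U(20): 5·(20−9)=55≡3 → D
X(23): 5·(23−9)=70≡18 → S
M(12): 5·(12−9)=15 → P
F(5): 5·(5−9)=-20≡6 → G
S(18): 5·(18−9)=45≡19 → T
H(7): 5·(7−9)=-10≡16 → Q
H(7): 5·(7−9)=-10≡16 → Q

IDSPGTQQ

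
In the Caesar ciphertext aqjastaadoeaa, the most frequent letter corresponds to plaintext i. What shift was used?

18

The most frequent ciphertext letter is a (appears 6 times).
a is position 0; i is position 8.
Shift = -8≡18.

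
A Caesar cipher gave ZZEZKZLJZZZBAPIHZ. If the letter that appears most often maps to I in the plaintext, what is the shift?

The most frequent ciphertext letter is Z (appears 8 times).
Z is position 25; I is position 8.
Shift = 17.

17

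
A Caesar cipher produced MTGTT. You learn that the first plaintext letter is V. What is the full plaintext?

VCPCC

From the crib: M(12)−V(21)=-9≡17, so the shift is 17.
Subtract 17 from each ciphertext letter:
M(12): 12−17=-5≡21 → V
T(19): 19−17=2 → C
G(6): 6−17=-11≡15 → P
T(19): 19−17=2 → C
T(19): 19−17=2 → C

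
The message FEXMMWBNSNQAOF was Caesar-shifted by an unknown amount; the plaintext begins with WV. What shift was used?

9

From the crib: F(5)−W(22)=-17≡9, so the shift is 9.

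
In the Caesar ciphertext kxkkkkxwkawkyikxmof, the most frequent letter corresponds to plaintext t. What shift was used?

17

The most frequent ciphertext letter is k (appears 8 times).
k is position 10; t is position 19.
Shift = -9≡17.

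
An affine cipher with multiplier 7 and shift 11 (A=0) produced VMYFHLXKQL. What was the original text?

UPNOSAYLXA

The inverse of 7 mod 26 is 15, since 7·15=105≡1. Apply D(y)=15·(y−11) mod 26:
V(21): 15·(21−11)=150≡20 → U
M(12): 15·(12−11)=15 → P
Y(24): 15·(24−11)=195≡13 → N
F(5): 15·(5−11)=-90≡14 → O
H(7): 15·(7−11)=-60≡18 → S
L(11): 15·(11−11)=0 → A
X(23): 15·(23−11)=180≡24 → Y
K(10): 15·(10−11)=-15≡11 → L
Q(16): 15·(16−11)=75≡23 → X
L(11): 15·(11−11)=0 → A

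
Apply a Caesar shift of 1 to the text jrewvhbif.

j(9): 9+1=10 → k
r(17): 17+1=18 → s
e(4): 4+1=5 → f
w(22): 22+1=23 → x
v(21): 21+1=22 → w
h(7): 7+1=8 → i
b(1): 1+1=2 → c
i(8): 8+1=9 → j
f(5): 5+1=6 → g

ksfxwicjg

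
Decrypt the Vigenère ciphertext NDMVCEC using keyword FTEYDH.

IKIXZXX

Repeat the key across the ciphertext: FTEYDHF
N(13)−F(5): 8 → I
D(3)−T(19): -16≡10 → K
M(12)−E(4): 8 → I
V(21)−Y(24): -3≡23 → X
C(2)−D(3): -1≡25 → Z
E(4)−H(7): -3≡23 → X
C(2)−F(5): -3≡23 → X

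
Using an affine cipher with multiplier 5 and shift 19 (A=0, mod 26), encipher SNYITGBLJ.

S(18): 5·18+19=109≡5 → F
N(13): 5·13+19=84≡6 → G
Y(24): 5·24+19=139≡9 → J
I(8): 5·8+19=59≡7 → H
T(19): 5·19+19=114≡10 → K
G(6): 5·6+19=49≡23 → X
B(1): 5·1+19=24 → Y
L(11): 5·11+19=74≡22 → W
J(9): 5·9+19=64≡12 → M

FGJHKXYWM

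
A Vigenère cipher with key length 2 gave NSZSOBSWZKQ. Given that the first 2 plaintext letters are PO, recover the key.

YE

Subtract each crib letter from the matching ciphertext letter (mod 26):
N(13)−P(15)=-2≡24 → Y
S(18)−O(14)=4 → E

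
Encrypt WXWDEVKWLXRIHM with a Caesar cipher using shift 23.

TUTABSHTIUOFEJ

W(22): 22+23=45≡19 → T
X(23): 23+23=46≡20 → U
W(22): 22+23=45≡19 → T
D(3): 3+23=26≡0 → A
E(4): 4+23=27≡1 → B
V(21): 21+23=44≡18 → S
K(10): 10+23=33≡7 → H
W(22): 22+23=45≡19 → T
L(11): 11+23=34≡8 → I
X(23): 23+23=46≡20 → U
R(17): 17+23=40≡14 → O
I(8): 8+23=31≡5 → F
H(7): 7+23=30≡4 → E
M(12): 12+23=35≡9 → J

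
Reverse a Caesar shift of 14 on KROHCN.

WDATOZ

K(10): 10−14=-4≡22 → W
R(17): 17−14=3 → D
O(14): 14−14=0 → A
H(7): 7−14=-7≡19 → T
C(2): 2−14=-12≡14 → O
N(13): 13−14=-1≡25 → Z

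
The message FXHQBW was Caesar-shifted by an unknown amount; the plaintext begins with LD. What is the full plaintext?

From the crib: F(5)−L(11)=-6≡20, so the shift is 20.
Subtract 20 from each ciphertext letter:
F(5): 5−20=-15≡11 → L
X(23): 23−20=3 → D
H(7): 7−20=-13≡13 → N
Q(16): 16−20=-4≡22 → W
B(1): 1−20=-19≡7 → H
W(22): 22−20=2 → C

LDNWHC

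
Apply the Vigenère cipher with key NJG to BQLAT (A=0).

OZRNC

Repeat the key across the message: NJGNJ
B(1)+N(13): 14 → O
Q(16)+J(9): 25 → Z
L(11)+G(6): 17 → R
A(0)+N(13): 13 → N
T(19)+J(9): 28≡2 → C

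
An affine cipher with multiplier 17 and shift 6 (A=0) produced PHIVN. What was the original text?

The inverse of 17 mod 26 is 23, since 17·23=391≡1. Apply D(y)=23·(y−6) mod 26:
P(15): 23·(15−6)=207≡25 → Z
H(7): 23·(7−6)=23 → X
I(8): 23·(8−6)=46≡20 → U
V(21): 23·(21−6)=345≡7 → H
N(13): 23·(13−6)=161≡5 → F

ZXUHF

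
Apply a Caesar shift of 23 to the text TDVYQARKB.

T(19): 19+23=42≡16 → Q
D(3): 3+23=26≡0 → A
V(21): 21+23=44≡18 → S
Y(24): 24+23=47≡21 → V
Q(16): 16+23=39≡13 → N
A(0): 0+23=23 → X
R(17): 17+23=40≡14 → O
K(10): 10+23=33≡7 → H
B(1): 1+23=24 → Y

QASVNXOHY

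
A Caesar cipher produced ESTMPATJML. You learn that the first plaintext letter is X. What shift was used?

From the crib: E(4)−X(23)=-19≡7, so the shift is 7.

7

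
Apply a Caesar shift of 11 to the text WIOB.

W(22): 22+11=33≡7 → H
I(8): 8+11=19 → T
O(14): 14+11=25 → Z
B(1): 1+11=12 → M

HTZM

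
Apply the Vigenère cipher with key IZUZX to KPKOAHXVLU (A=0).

SOENXPWPKR

Repeat the key across the message: IZUZXIZUZX
K(10)+I(8): 18 → S
P(15)+Z(25): 40≡14 → O
K(10)+U(20): 30≡4 → E
O(14)+Z(25): 39≡13 → N
A(0)+X(23): 23 → X
H(7)+I(8): 15 → P
X(23)+Z(25): 48≡22 → W
V(21)+U(20): 41≡15 → P
L(11)+Z(25): 36≡10 → K
U(20)+X(23): 43≡17 → R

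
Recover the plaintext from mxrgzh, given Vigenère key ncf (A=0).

Repeat the key across the ciphertext: ncfncf
m(12)−n(13): -1≡25 → z
x(23)−c(2): 21 → v
r(17)−f(5): 12 → m
g(6)−n(13): -7≡19 → t
z(25)−c(2): 23 → x
h(7)−f(5): 2 → c

zvmtxc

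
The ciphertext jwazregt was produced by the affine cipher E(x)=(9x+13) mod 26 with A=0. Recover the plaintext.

The inverse of 9 mod 26 is 3, since 9·3=27≡1. Apply D(y)=3·(y−13) mod 26:
j(9): 3·(9−13)=-12≡14 → o
w(22): 3·(22−13)=27≡1 → b
a(0): 3·(0−13)=-39≡13 → n
z(25): 3·(25−13)=36≡10 → k
r(17): 3·(17−13)=12 → m
e(4): 3·(4−13)=-27≡25 → z
g(6): 3·(6−13)=-21≡5 → f
t(19): 3·(19−13)=18 → s

obnkmzfs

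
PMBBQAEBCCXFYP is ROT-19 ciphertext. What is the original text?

P(15): 15−19=-4≡22 → W
M(12): 12−19=-7≡19 → T
B(1): 1−19=-18≡8 → I
B(1): 1−19=-18≡8 → I
Q(16): 16−19=-3≡23 → X
A(0): 0−19=-19≡7 → H
E(4): 4−19=-15≡11 → L
B(1): 1−19=-18≡8 → I
C(2): 2−19=-17≡9 → J
C(2): 2−19=-17≡9 → J
X(23): 23−19=4 → E
F(5): 5−19=-14≡12 → M
Y(24): 24−19=5 → F
P(15): 15−19=-4≡22 → W

WTIIXHLIJJEMFW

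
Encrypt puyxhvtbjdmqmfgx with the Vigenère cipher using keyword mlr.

bfpjsmfmapxhyqxj

Repeat the key across the message: mlrmlrmlrmlrmlrm
p(15)+m(12): 27≡1 → b
u(20)+l(11): 31≡5 → f
y(24)+r(17): 41≡15 → p
x(23)+m(12): 35≡9 → j
h(7)+l(11): 18 → s
v(21)+r(17): 38≡12 → m
t(19)+m(12): 31≡5 → f
b(1)+l(11): 12 → m
j(9)+r(17): 26≡0 → a
d(3)+m(12): 15 → p
m(12)+l(11): 23 → x
q(16)+r(17): 33≡7 → h
m(12)+m(12): 24 → y
f(5)+l(11): 16 → q
g(6)+r(17): 23 → x
x(23)+m(12): 35≡9 → j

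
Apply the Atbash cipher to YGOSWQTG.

BTLHDJGT

Y(24) → B(1)
G(6) → T(19)
O(14) → L(11)
S(18) → H(7)
W(22) → D(3)
Q(16) → J(9)
T(19) → G(6)
G(6) → T(19)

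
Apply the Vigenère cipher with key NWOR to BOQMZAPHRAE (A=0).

OKEDMWDYEWS

Repeat the key across the message: NWORNWORNWO
B(1)+N(13): 14 → O
O(14)+W(22): 36≡10 → K
Q(16)+O(14): 30≡4 → E
M(12)+R(17): 29≡3 → D
Z(25)+N(13): 38≡12 → M
A(0)+W(22): 22 → W
P(15)+O(14): 29≡3 → D
H(7)+R(17): 24 → Y
R(17)+N(13): 30≡4 → E
A(0)+W(22): 22 → W
E(4)+O(14): 18 → S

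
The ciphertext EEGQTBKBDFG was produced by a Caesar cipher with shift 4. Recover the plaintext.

AACMPXGXZBC

E(4): 4−4=0 → A
E(4): 4−4=0 → A
G(6): 6−4=2 → C
Q(16): 16−4=12 → M
T(19): 19−4=15 → P
B(1): 1−4=-3≡23 → X
K(10): 10−4=6 → G
B(1): 1−4=-3≡23 → X
D(3): 3−4=-1≡25 → Z
F(5): 5−4=1 → B
G(6): 6−4=2 → C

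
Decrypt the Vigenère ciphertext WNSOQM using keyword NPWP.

Repeat the key across the ciphertext: NPWPNP
W(22)−N(13): 9 → J
N(13)−P(15): -2≡24 → Y
S(18)−W(22): -4≡22 → W
O(14)−P(15): -1≡25 → Z
Q(16)−N(13): 3 → D
M(12)−P(15): -3≡23 → X

JYWZDX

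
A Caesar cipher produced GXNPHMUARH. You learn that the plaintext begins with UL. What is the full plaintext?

ULBDVAIOFV

From the crib: G(6)−U(20)=-14≡12, so the shift is 12.
Subtract 12 from each ciphertext letter:
G(6): 6−12=-6≡20 → U
X(23): 23−12=11 → L
N(13): 13−12=1 → B
P(15): 15−12=3 → D
H(7): 7−12=-5≡21 → V
M(12): 12−12=0 → A
U(20): 20−12=8 → I
A(0): 0−12=-12≡14 → O
R(17): 17−12=5 → F
H(7): 7−12=-5≡21 → V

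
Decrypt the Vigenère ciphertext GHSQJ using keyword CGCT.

EBQXH

Repeat the key across the ciphertext: CGCTC
G(6)−C(2): 4 → E
H(7)−G(6): 1 → B
S(18)−C(2): 16 → Q
Q(16)−T(19): -3≡23 → X
J(9)−C(2): 7 → H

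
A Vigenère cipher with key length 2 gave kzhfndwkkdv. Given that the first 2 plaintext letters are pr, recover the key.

Subtract each crib letter from the matching ciphertext letter (mod 26):
k(10)−p(15)=-5≡21 → v
z(25)−r(17)=8 → i

vi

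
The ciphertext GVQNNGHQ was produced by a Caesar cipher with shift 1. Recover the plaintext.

FUPMMFGP

G(6): 6−1=5 → F
V(21): 21−1=20 → U
Q(16): 16−1=15 → P
N(13): 13−1=12 → M
N(13): 13−1=12 → M
G(6): 6−1=5 → F
H(7): 7−1=6 → G
Q(16): 16−1=15 → P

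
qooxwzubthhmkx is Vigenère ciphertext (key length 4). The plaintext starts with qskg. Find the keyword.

awer

Subtract each crib letter from the matching ciphertext letter (mod 26):
q(16)−q(16)=0 → a
o(14)−s(18)=-4≡22 → w
o(14)−k(10)=4 → e
x(23)−g(6)=17 → r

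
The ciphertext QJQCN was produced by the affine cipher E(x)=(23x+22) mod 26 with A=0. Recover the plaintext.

CNCYD

The inverse of 23 mod 26 is 17, since 23·17=391≡1. Apply D(y)=17·(y−22) mod 26:
Q(16): 17·(16−22)=-102≡2 → C
J(9): 17·(9−22)=-221≡13 → N
Q(16): 17·(16−22)=-102≡2 → C
C(2): 17·(2−22)=-340≡24 → Y
N(13): 17·(13−22)=-153≡3 → D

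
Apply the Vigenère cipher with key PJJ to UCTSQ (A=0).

JLCHZ

Repeat the key across the message: PJJPJ
U(20)+P(15): 35≡9 → J
C(2)+J(9): 11 → L
T(19)+J(9): 28≡2 → C
S(18)+P(15): 33≡7 → H
Q(16)+J(9): 25 → Z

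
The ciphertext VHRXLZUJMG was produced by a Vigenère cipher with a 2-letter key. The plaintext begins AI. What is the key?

Subtract each crib letter from the matching ciphertext letter (mod 26):
V(21)−A(0)=21 → V
H(7)−I(8)=-1≡25 → Z

VZ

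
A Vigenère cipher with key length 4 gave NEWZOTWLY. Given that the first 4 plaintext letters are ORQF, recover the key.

Subtract each crib letter from the matching ciphertext letter (mod 26):
N(13)−O(14)=-1≡25 → Z
E(4)−R(17)=-13≡13 → N
W(22)−Q(16)=6 → G
Z(25)−F(5)=20 → U

ZNGU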